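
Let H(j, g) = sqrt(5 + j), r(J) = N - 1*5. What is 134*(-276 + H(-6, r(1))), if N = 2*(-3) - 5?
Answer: -36984 + 134*I ≈ -36984.0 + 134.0*I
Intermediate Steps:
N = -11 (N = -6 - 5 = -11)
r(J) = -16 (r(J) = -11 - 1*5 = -11 - 5 = -16)
134*(-276 + H(-6, r(1))) = 134*(-276 + sqrt(5 - 6)) = 134*(-276 + sqrt(-1)) = 134*(-276 + I) = -36984 + 134*I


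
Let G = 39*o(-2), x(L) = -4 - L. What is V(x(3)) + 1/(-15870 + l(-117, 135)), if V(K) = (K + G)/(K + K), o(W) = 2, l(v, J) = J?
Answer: -1117199/220290 ≈ -5.0715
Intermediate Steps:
G = 78 (G = 39*2 = 78)
V(K) = (78 + K)/(2*K) (V(K) = (K + 78)/(K + K) = (78 + K)/((2*K)) = (78 + K)*(1/(2*K)) = (78 + K)/(2*K))
V(x(3)) + 1/(-15870 + l(-117, 135)) = (78 + (-4 - 1*3))/(2*(-4 - 1*3)) + 1/(-15870 + 135) = (78 + (-4 - 3))/(2*(-4 - 3)) + 1/(-15735) = (½)*(78 - 7)/(-7) - 1/15735 = (½)*(-⅐)*71 - 1/15735 = -71/14 - 1/15735 = -1117199/220290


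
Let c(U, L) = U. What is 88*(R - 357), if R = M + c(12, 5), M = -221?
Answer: -49808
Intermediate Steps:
R = -209 (R = -221 + 12 = -209)
88*(R - 357) = 88*(-209 - 357) = 88*(-566) = -49808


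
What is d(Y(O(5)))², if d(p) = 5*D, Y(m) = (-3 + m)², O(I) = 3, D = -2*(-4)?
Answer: 1600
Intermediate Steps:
D = 8
d(p) = 40 (d(p) = 5*8 = 40)
d(Y(O(5)))² = 40² = 1600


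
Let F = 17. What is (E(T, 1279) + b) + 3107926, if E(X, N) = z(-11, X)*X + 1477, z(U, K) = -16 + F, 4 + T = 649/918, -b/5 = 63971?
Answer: 2560802041/918 ≈ 2.7895e+6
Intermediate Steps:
b = -319855 (b = -5*63971 = -319855)
T = -3023/918 (T = -4 + 649/918 = -3023/918 ≈ -3.2930)
z(U, K) = 1 (z(U, K) = -16 + 17 = 1)
E(X, N) = 1477 + X (E(X, N) = 1*X + 1477 = X + 1477 = 1477 + X)
(E(T, 1279) + b) + 3107926 = ((1477 - 3023/918) - 319855) + 3107926 = (1352863/918 - 319855) + 3107926 = -292274027/918 + 3107926 = 2560802041/918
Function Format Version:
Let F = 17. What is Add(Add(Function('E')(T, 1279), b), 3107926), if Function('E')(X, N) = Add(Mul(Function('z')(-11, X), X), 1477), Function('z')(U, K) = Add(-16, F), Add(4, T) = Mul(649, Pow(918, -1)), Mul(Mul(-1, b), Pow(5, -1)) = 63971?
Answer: Rational(2560802041, 918) ≈ 2.7895e+6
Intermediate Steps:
b = -319855 (b = Mul(-5, 63971) = -319855)
T = Rational(-3023, 918) (T = Add(-4, Mul(649, Pow(918, -1))) = Add(-4, Mul(649, Rational(1, 918))) = Add(-4, Rational(649, 918)) = Rational(-3023, 918) ≈ -3.2930)
Function('z')(U, K) = 1 (Function('z')(U, K) = Add(-16, 17) = 1)
Function('E')(X, N) = Add(1477, X) (Function('E')(X, N) = Add(Mul(1, X), 1477) = Add(X, 1477) = Add(1477, X))
Add(Add(Function('E')(T, 1279), b), 3107926) = Add(Add(Add(1477, Rational(-3023, 918)), -319855), 3107926) = Add(Add(Rational(1352863, 918), -319855), 3107926) = Add(Rational(-292274027, 918), 3107926) = Rational(2560802041, 918)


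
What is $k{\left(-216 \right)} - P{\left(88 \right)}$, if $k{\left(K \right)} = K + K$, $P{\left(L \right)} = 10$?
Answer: $-442$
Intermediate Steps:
$k{\left(K \right)} = 2 K$
$k{\left(-216 \right)} - P{\left(88 \right)} = 2 \left(-216\right) - 10 = -432 - 10 = -442$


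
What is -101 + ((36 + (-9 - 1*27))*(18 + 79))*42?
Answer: -101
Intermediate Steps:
-101 + ((36 + (-9 - 1*27))*(18 + 79))*42 = -101 + ((36 + (-9 - 27))*97)*42 = -101 + ((36 - 36)*97)*42 = -101 + (0*97)*42 = -101 + 0*42 = -101 + 0 = -101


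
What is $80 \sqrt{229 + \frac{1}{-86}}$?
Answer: $\frac{40 \sqrt{1693598}}{43} \approx 1210.6$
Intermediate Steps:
$80 \sqrt{229 + \frac{1}{-86}} = 80 \sqrt{229 - \frac{1}{86}} = 80 \sqrt{\frac{19693}{86}} = 80 \frac{\sqrt{1693598}}{86} = \frac{40 \sqrt{1693598}}{43}$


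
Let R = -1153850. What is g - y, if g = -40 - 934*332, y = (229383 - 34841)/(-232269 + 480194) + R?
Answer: 991372428/1175 ≈ 8.4372e+5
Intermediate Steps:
y = -1355772828/1175 (y = (229383 - 34841)/(-232269 + 480194) - 1153850 = 194542/247925 - 1153850 = 194542*(1/247925) - 1153850 = 922/1175 - 1153850 = -1355772828/1175 ≈ -1.1539e+6)
g = -310128 (g = -40 - 310088 = -310128)
g - y = -310128 - 1*(-1355772828/1175) = -310128 + 1355772828/1175 = 991372428/1175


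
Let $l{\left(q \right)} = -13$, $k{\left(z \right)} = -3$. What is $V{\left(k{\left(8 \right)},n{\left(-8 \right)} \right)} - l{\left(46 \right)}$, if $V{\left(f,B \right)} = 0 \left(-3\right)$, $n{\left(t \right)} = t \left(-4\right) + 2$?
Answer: $13$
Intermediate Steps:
$n{\left(t \right)} = 2 - 4 t$ ($n{\left(t \right)} = - 4 t + 2 = 2 - 4 t$)
$V{\left(f,B \right)} = 0$
$V{\left(k{\left(8 \right)},n{\left(-8 \right)} \right)} - l{\left(46 \right)} = 0 - -13 = 0 + 13 = 13$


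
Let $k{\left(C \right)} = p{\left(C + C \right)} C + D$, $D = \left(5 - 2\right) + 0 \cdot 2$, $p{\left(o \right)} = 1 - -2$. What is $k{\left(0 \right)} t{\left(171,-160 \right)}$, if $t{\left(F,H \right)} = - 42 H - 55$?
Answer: $19995$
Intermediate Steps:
$p{\left(o \right)} = 3$ ($p{\left(o \right)} = 1 + 2 = 3$)
$D = 3$ ($D = 3 + 0 = 3$)
$k{\left(C \right)} = 3 + 3 C$ ($k{\left(C \right)} = 3 C + 3 = 3 + 3 C$)
$t{\left(F,H \right)} = -55 - 42 H$ ($t{\left(F,H \right)} = - 42 H - 55 = -55 - 42 H$)
$k{\left(0 \right)} t{\left(171,-160 \right)} = \left(3 + 3 \cdot 0\right) \left(-55 - -6720\right) = \left(3 + 0\right) \left(-55 + 6720\right) = 3 \cdot 6665 = 19995$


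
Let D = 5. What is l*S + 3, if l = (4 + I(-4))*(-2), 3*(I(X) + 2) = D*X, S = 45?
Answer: 423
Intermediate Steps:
I(X) = -2 + 5*X/3 (I(X) = -2 + (5*X)/3 = -2 + 5*X/3)
l = 28/3 (l = (4 + (-2 + (5/3)*(-4)))*(-2) = (4 + (-2 - 20/3))*(-2) = (4 - 26/3)*(-2) = -14/3*(-2) = 28/3 ≈ 9.3333)
l*S + 3 = (28/3)*45 + 3 = 420 + 3 = 423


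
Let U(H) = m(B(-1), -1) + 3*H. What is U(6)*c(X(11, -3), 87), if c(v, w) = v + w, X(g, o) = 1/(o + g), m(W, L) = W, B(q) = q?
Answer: 11849/8 ≈ 1481.1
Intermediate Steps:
X(g, o) = 1/(g + o)
U(H) = -1 + 3*H
U(6)*c(X(11, -3), 87) = (-1 + 3*6)*(1/(11 - 3) + 87) = (-1 + 18)*(1/8 + 87) = 17*(1/8 + 87) = 17*(697/8) = 11849/8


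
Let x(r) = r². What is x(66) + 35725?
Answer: 40081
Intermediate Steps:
x(66) + 35725 = 66² + 35725 = 4356 + 35725 = 40081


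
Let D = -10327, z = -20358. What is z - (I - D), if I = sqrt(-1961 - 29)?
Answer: -30685 - I*sqrt(1990) ≈ -30685.0 - 44.609*I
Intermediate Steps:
I = I*sqrt(1990) (I = sqrt(-1990) = I*sqrt(1990) ≈ 44.609*I)
z - (I - D) = -20358 - (I*sqrt(1990) - 1*(-10327)) = -20358 - (I*sqrt(1990) + 10327) = -20358 - (10327 + I*sqrt(1990)) = -20358 + (-10327 - I*sqrt(1990)) = -30685 - I*sqrt(1990)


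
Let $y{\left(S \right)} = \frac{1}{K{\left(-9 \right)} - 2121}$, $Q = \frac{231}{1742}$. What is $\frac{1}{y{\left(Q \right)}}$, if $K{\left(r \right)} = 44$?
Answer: $-2077$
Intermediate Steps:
$Q = \frac{231}{1742}$ ($Q = 231 \cdot \frac{1}{1742} = \frac{231}{1742} \approx 0.13261$)
$y{\left(S \right)} = - \frac{1}{2077}$ ($y{\left(S \right)} = \frac{1}{44 - 2121} = \frac{1}{-2077} = - \frac{1}{2077}$)
$\frac{1}{y{\left(Q \right)}} = \frac{1}{- \frac{1}{2077}} = -2077$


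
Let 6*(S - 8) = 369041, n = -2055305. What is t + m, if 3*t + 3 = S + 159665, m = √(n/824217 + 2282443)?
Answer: 1327061/18 + √1550538669964525242/824217 ≈ 75236.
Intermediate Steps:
S = 369089/6 (S = 8 + (⅙)*369041 = 8 + 369041/6 = 369089/6 ≈ 61515.)
m = √1550538669964525242/824217 (m = √(-2055305/824217 + 2282443) = √(1881226266826/824217) = √1550538669964525242/824217 ≈ 1510.8)
t = 1327061/18 (t = -1 + (369089/6 + 159665)/3 = -1 + (⅓)*(1327079/6) = -1 + 1327079/18 = 1327061/18 ≈ 73726.)
t + m = 1327061/18 + √1550538669964525242/824217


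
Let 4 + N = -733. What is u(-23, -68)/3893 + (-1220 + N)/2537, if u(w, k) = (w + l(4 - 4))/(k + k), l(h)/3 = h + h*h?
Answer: -1036071385/1343209576 ≈ -0.77134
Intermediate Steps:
N = -737 (N = -4 - 733 = -737)
l(h) = 3*h + 3*h**2 (l(h) = 3*(h + h*h) = 3*(h + h**2) = 3*h + 3*h**2)
u(w, k) = w/(2*k) (u(w, k) = (w + 3*(4 - 4)*(1 + (4 - 4)))/(k + k) = (w + 3*0*(1 + 0))/((2*k)) = (w + 3*0*1)*(1/(2*k)) = (w + 0)*(1/(2*k)) = w*(1/(2*k)) = w/(2*k))
u(-23, -68)/3893 + (-1220 + N)/2537 = ((1/2)*(-23)/(-68))/3893 + (-1220 - 737)/2537 = ((1/2)*(-23)*(-1/68))*(1/3893) - 1957*1/2537 = (23/136)*(1/3893) - 1957/2537 = 23/529448 - 1957/2537 = -1036071385/1343209576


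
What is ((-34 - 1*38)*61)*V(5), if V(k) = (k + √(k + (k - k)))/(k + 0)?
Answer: -4392 - 4392*√5/5 ≈ -6356.2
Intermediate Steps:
V(k) = (k + √k)/k (V(k) = (k + √(k + 0))/k = (k + √k)/k)
((-34 - 1*38)*61)*V(5) = ((-34 - 1*38)*61)*(1 + 5^(-½)) = ((-34 - 38)*61)*(1 + √5/5) = (-72*61)*(1 + √5/5) = -4392*(1 + √5/5) = -4392 - 4392*√5/5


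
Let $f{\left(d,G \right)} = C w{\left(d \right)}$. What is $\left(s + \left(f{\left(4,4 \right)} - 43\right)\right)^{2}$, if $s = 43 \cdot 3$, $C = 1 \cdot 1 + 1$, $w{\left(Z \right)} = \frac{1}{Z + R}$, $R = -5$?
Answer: $7056$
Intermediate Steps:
$w{\left(Z \right)} = \frac{1}{-5 + Z}$ ($w{\left(Z \right)} = \frac{1}{Z - 5} = \frac{1}{-5 + Z}$)
$C = 2$ ($C = 1 + 1 = 2$)
$f{\left(d,G \right)} = \frac{2}{-5 + d}$
$s = 129$
$\left(s + \left(f{\left(4,4 \right)} - 43\right)\right)^{2} = \left(129 + \left(\frac{2}{-5 + 4} - 43\right)\right)^{2} = \left(129 - \left(43 - \frac{2}{-1}\right)\right)^{2} = \left(129 + \left(2 \left(-1\right) - 43\right)\right)^{2} = \left(129 - 45\right)^{2} = 84^{2} = 7056$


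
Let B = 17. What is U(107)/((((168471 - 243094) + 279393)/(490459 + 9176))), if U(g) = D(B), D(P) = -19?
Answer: -1898613/40954 ≈ -46.360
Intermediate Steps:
U(g) = -19
U(107)/((((168471 - 243094) + 279393)/(490459 + 9176))) = -19*(490459 + 9176)/((168471 - 243094) + 279393) = -19*499635/(-74623 + 279393) = -19/(204770*(1/499635)) = -19/40954/99927 = -19*99927/40954 = -1898613/40954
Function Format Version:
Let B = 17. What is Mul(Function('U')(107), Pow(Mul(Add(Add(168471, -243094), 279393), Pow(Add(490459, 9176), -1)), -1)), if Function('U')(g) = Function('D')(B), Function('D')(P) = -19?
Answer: Rational(-1898613, 40954) ≈ -46.360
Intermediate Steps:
Function('U')(g) = -19
Mul(Function('U')(107), Pow(Mul(Add(Add(168471, -243094), 279393), Pow(Add(490459, 9176), -1)), -1)) = Mul(-19, Pow(Mul(Add(Add(168471, -243094), 279393), Pow(Add(490459, 9176), -1)), -1)) = Mul(-19, Pow(Mul(Add(-74623, 279393), Pow(499635, -1)), -1)) = Mul(-19, Pow(Mul(204770, Rational(1, 499635)), -1)) = Mul(-19, Pow(Rational(40954, 99927), -1)) = Mul(-19, Rational(99927, 40954)) = Rational(-1898613, 40954)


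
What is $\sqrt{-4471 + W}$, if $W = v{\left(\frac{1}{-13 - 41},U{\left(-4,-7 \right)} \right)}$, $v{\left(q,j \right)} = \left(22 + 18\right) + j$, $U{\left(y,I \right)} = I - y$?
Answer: $i \sqrt{4434} \approx 66.588 i$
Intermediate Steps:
$v{\left(q,j \right)} = 40 + j$
$W = 37$ ($W = 40 - 3 = 37$)
$\sqrt{-4471 + W} = \sqrt{-4471 + 37} = \sqrt{-4434} = i \sqrt{4434}$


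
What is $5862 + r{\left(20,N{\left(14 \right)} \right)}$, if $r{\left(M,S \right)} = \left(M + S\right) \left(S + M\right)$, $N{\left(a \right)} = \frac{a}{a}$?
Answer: $6303$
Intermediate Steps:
$N{\left(a \right)} = 1$
$r{\left(M,S \right)} = \left(M + S\right)^{2}$ ($r{\left(M,S \right)} = \left(M + S\right) \left(M + S\right) = \left(M + S\right)^{2}$)
$5862 + r{\left(20,N{\left(14 \right)} \right)} = 5862 + \left(20 + 1\right)^{2} = 5862 + 21^{2} = 5862 + 441 = 6303$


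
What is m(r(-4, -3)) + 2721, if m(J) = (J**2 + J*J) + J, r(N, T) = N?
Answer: 2749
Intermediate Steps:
m(J) = J + 2*J**2 (m(J) = (J**2 + J**2) + J = 2*J**2 + J = J + 2*J**2)
m(r(-4, -3)) + 2721 = -4*(1 + 2*(-4)) + 2721 = -4*(1 - 8) + 2721 = -4*(-7) + 2721 = 28 + 2721 = 2749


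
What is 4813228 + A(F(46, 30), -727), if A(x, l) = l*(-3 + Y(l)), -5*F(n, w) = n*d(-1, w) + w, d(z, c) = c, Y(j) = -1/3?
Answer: 14446954/3 ≈ 4.8156e+6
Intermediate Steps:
Y(j) = -⅓ (Y(j) = -1*⅓ = -⅓)
F(n, w) = -w/5 - n*w/5 (F(n, w) = -(n*w + w)/5 = -(w + n*w)/5 = -w/5 - n*w/5)
A(x, l) = -10*l/3 (A(x, l) = l*(-3 - ⅓) = l*(-10/3) = -10*l/3)
4813228 + A(F(46, 30), -727) = 4813228 - 10/3*(-727) = 4813228 + 7270/3 = 14446954/3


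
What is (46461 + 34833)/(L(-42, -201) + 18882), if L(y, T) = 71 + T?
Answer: 40647/9376 ≈ 4.3352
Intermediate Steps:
(46461 + 34833)/(L(-42, -201) + 18882) = (46461 + 34833)/((71 - 201) + 18882) = 81294/(-130 + 18882) = 81294/18752 = 81294*(1/18752) = 40647/9376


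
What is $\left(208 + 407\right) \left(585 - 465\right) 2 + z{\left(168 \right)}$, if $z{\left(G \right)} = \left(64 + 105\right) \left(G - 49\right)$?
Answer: $167711$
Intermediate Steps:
$z{\left(G \right)} = -8281 + 169 G$ ($z{\left(G \right)} = 169 \left(-49 + G\right) = -8281 + 169 G$)
$\left(208 + 407\right) \left(585 - 465\right) 2 + z{\left(168 \right)} = \left(208 + 407\right) \left(585 - 465\right) 2 + \left(-8281 + 169 \cdot 168\right) = 615 \cdot 120 \cdot 2 + \left(-8281 + 28392\right) = 73800 \cdot 2 + 20111 = 147600 + 20111 = 167711$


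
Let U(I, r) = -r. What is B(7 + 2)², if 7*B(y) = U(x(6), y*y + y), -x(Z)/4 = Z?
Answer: 8100/49 ≈ 165.31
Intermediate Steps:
x(Z) = -4*Z
B(y) = -y/7 - y²/7 (B(y) = (-(y*y + y))/7 = (-(y² + y))/7 = (-(y + y²))/7 = (-y - y²)/7 = -y/7 - y²/7)
B(7 + 2)² = (-(7 + 2)*(1 + (7 + 2))/7)² = (-⅐*9*(1 + 9))² = (-⅐*9*10)² = (-90/7)² = 8100/49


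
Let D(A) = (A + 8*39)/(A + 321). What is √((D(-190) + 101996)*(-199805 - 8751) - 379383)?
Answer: I*√365056538247591/131 ≈ 1.4585e+5*I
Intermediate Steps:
D(A) = (312 + A)/(321 + A) (D(A) = (A + 312)/(321 + A) = (312 + A)/(321 + A))
√((D(-190) + 101996)*(-199805 - 8751) - 379383) = √(((312 - 190)/(321 - 190) + 101996)*(-199805 - 8751) - 379383) = √((122/131 + 101996)*(-208556) - 379383) = √((13361598/131)*(-208556) - 379383) = √(-2786641432488/131 - 379383) = √(-2786691131661/131) = I*√365056538247591/131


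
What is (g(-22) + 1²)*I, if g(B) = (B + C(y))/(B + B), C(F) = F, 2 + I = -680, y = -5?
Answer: -2201/2 ≈ -1100.5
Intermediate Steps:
I = -682 (I = -2 - 680 = -682)
g(B) = (-5 + B)/(2*B) (g(B) = (B - 5)/(B + B) = (-5 + B)/((2*B)) = (-5 + B)*(1/(2*B)) = (-5 + B)/(2*B))
(g(-22) + 1²)*I = ((½)*(-5 - 22)/(-22) + 1²)*(-682) = ((½)*(-1/22)*(-27) + 1)*(-682) = (27/44 + 1)*(-682) = (71/44)*(-682) = -2201/2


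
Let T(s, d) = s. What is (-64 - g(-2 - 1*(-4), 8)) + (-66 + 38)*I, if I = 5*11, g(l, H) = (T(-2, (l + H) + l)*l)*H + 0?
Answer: -1572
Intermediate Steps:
g(l, H) = -2*H*l (g(l, H) = (-2*l)*H + 0 = -2*H*l + 0 = -2*H*l)
I = 55
(-64 - g(-2 - 1*(-4), 8)) + (-66 + 38)*I = (-64 - (-2)*8*(-2 - 1*(-4))) + (-66 + 38)*55 = (-64 - (-2)*8*(-2 + 4)) - 28*55 = (-64 - (-2)*8*2) - 1540 = (-64 - 1*(-32)) - 1540 = (-64 + 32) - 1540 = -32 - 1540 = -1572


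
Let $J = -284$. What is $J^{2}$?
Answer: $80656$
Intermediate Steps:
$J^{2} = \left(-284\right)^{2} = 80656$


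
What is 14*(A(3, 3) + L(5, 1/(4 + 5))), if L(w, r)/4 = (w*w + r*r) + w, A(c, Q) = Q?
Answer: 139538/81 ≈ 1722.7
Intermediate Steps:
L(w, r) = 4*w + 4*r² + 4*w² (L(w, r) = 4*((w*w + r*r) + w) = 4*((w² + r²) + w) = 4*((r² + w²) + w) = 4*(w + r² + w²) = 4*w + 4*r² + 4*w²)
14*(A(3, 3) + L(5, 1/(4 + 5))) = 14*(3 + (4*5 + 4*(1/(4 + 5))² + 4*5²)) = 14*(3 + (20 + 4*(1/9)² + 4*25)) = 14*(3 + (20 + 4*(⅑)² + 100)) = 14*(3 + (20 + 4*(1/81) + 100)) = 14*(3 + (20 + 4/81 + 100)) = 14*(3 + 9724/81) = 14*(9967/81) = 139538/81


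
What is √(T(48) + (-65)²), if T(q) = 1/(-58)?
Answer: 7*√290058/58 ≈ 65.000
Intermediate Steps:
T(q) = -1/58
√(T(48) + (-65)²) = √(-1/58 + (-65)²) = √(-1/58 + 4225) = √(245049/58) = 7*√290058/58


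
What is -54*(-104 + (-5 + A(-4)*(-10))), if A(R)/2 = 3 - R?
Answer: 13446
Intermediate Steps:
A(R) = 6 - 2*R (A(R) = 2*(3 - R) = 6 - 2*R)
-54*(-104 + (-5 + A(-4)*(-10))) = -54*(-104 + (-5 + (6 - 2*(-4))*(-10))) = -54*(-104 + (-5 + (6 + 8)*(-10))) = -54*(-104 + (-5 + 14*(-10))) = -54*(-104 + (-5 - 140)) = -54*(-104 - 145) = -54*(-249) = 13446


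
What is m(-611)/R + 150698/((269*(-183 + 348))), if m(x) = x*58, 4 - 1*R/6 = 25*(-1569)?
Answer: 1883193079/580393055 ≈ 3.2447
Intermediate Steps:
R = 235374 (R = 24 - 150*(-1569) = 24 - 6*(-39225) = 24 + 235350 = 235374)
m(x) = 58*x
m(-611)/R + 150698/((269*(-183 + 348))) = (58*(-611))/235374 + 150698/((269*(-183 + 348))) = -35438*1/235374 + 150698/((269*165)) = -17719/117687 + 150698/44385 = 1883193079/580393055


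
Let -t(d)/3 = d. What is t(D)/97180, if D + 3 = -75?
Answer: 117/48590 ≈ 0.0024079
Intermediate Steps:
D = -78 (D = -3 - 75 = -78)
t(d) = -3*d
t(D)/97180 = -3*(-78)/97180 = 234*(1/97180) = 117/48590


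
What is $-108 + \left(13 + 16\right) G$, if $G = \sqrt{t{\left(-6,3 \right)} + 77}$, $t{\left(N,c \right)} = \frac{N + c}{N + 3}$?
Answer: $-108 + 29 \sqrt{78} \approx 148.12$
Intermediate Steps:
$t{\left(N,c \right)} = \frac{N + c}{3 + N}$
$G = \sqrt{78}$ ($G = \sqrt{\frac{-6 + 3}{3 - 6} + 77} = \sqrt{\frac{1}{-3} \left(-3\right) + 77} = \sqrt{\left(- \frac{1}{3}\right) \left(-3\right) + 77} = \sqrt{1 + 77} = \sqrt{78} \approx 8.8318$)
$-108 + \left(13 + 16\right) G = -108 + \left(13 + 16\right) \sqrt{78} = -108 + 29 \sqrt{78}$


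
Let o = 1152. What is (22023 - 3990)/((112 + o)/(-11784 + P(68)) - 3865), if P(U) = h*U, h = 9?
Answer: -50366169/10795261 ≈ -4.6656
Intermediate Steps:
P(U) = 9*U
(22023 - 3990)/((112 + o)/(-11784 + P(68)) - 3865) = (22023 - 3990)/((112 + 1152)/(-11784 + 9*68) - 3865) = 18033/(1264/(-11784 + 612) - 3865) = 18033/(1264/(-11172) - 3865) = 18033/(1264*(-1/11172) - 3865) = 18033/(-316/2793 - 3865) = 18033/(-10795261/2793) = 18033*(-2793/10795261) = -50366169/10795261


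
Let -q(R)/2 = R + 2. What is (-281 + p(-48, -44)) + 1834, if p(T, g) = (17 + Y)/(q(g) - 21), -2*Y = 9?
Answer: 195703/126 ≈ 1553.2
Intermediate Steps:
q(R) = -4 - 2*R (q(R) = -2*(R + 2) = -2*(2 + R) = -4 - 2*R)
Y = -9/2 (Y = -½*9 = -9/2 ≈ -4.5000)
p(T, g) = 25/(2*(-25 - 2*g)) (p(T, g) = (17 - 9/2)/((-4 - 2*g) - 21) = 25/(2*(-25 - 2*g)))
(-281 + p(-48, -44)) + 1834 = (-281 - 25/(50 + 4*(-44))) + 1834 = (-281 - 25/(50 - 176)) + 1834 = (-281 - 25/(-126)) + 1834 = (-281 - 25*(-1/126)) + 1834 = (-281 + 25/126) + 1834 = -35381/126 + 1834 = 195703/126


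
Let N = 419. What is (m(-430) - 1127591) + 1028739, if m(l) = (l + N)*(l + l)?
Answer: -89392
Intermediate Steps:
m(l) = 2*l*(419 + l) (m(l) = (l + 419)*(l + l) = (419 + l)*(2*l) = 2*l*(419 + l))
(m(-430) - 1127591) + 1028739 = (2*(-430)*(419 - 430) - 1127591) + 1028739 = (2*(-430)*(-11) - 1127591) + 1028739 = (9460 - 1127591) + 1028739 = -1118131 + 1028739 = -89392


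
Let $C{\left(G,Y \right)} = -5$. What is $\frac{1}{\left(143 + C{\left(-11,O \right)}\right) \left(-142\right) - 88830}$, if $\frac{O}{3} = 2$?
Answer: $- \frac{1}{108426} \approx -9.2229 \cdot 10^{-6}$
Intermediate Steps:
$O = 6$ ($O = 3 \cdot 2 = 6$)
$\frac{1}{\left(143 + C{\left(-11,O \right)}\right) \left(-142\right) - 88830} = \frac{1}{\left(143 - 5\right) \left(-142\right) - 88830} = \frac{1}{138 \left(-142\right) - 88830} = \frac{1}{-19596 - 88830} = \frac{1}{-108426} = - \frac{1}{108426}$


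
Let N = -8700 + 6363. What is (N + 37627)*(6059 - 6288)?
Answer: -8081410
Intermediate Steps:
N = -2337
(N + 37627)*(6059 - 6288) = (-2337 + 37627)*(6059 - 6288) = 35290*(-229) = -8081410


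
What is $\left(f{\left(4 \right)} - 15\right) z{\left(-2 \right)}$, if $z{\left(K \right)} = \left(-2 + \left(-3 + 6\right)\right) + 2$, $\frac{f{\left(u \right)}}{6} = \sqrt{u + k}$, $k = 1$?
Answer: $-45 + 18 \sqrt{5} \approx -4.7508$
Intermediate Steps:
$f{\left(u \right)} = 6 \sqrt{1 + u}$ ($f{\left(u \right)} = 6 \sqrt{u + 1} = 6 \sqrt{1 + u}$)
$z{\left(K \right)} = 3$ ($z{\left(K \right)} = \left(-2 + 3\right) + 2 = 1 + 2 = 3$)
$\left(f{\left(4 \right)} - 15\right) z{\left(-2 \right)} = \left(6 \sqrt{1 + 4} - 15\right) 3 = \left(6 \sqrt{5} - 15\right) 3 = \left(-15 + 6 \sqrt{5}\right) 3 = -45 + 18 \sqrt{5}$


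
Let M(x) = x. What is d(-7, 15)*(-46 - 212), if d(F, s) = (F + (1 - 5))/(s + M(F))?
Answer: 1419/4 ≈ 354.75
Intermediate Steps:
d(F, s) = (-4 + F)/(F + s) (d(F, s) = (F + (1 - 5))/(s + F) = (F - 4)/(F + s) = (-4 + F)/(F + s))
d(-7, 15)*(-46 - 212) = ((-4 - 7)/(-7 + 15))*(-46 - 212) = (-11/8)*(-258) = ((1/8)*(-11))*(-258) = -11/8*(-258) = 1419/4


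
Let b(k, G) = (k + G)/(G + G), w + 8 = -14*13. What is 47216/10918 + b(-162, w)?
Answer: 2723152/518605 ≈ 5.2509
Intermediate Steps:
w = -190 (w = -8 - 14*13 = -8 - 182 = -190)
b(k, G) = (G + k)/(2*G) (b(k, G) = (G + k)/((2*G)) = (G + k)*(1/(2*G)) = (G + k)/(2*G))
47216/10918 + b(-162, w) = 47216/10918 + (½)*(-190 - 162)/(-190) = 47216*(1/10918) + (½)*(-1/190)*(-352) = 23608/5459 + 88/95 = 2723152/518605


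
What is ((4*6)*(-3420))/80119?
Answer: -82080/80119 ≈ -1.0245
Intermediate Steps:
((4*6)*(-3420))/80119 = (24*(-3420))*(1/80119) = -82080*1/80119 = -82080/80119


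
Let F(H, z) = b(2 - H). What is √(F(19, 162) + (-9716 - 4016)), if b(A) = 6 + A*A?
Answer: 3*I*√1493 ≈ 115.92*I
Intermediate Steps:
b(A) = 6 + A²
F(H, z) = 6 + (2 - H)²
√(F(19, 162) + (-9716 - 4016)) = √((6 + (-2 + 19)²) + (-9716 - 4016)) = √((6 + 17²) - 13732) = √((6 + 289) - 13732) = √(295 - 13732) = √(-13437) = 3*I*√1493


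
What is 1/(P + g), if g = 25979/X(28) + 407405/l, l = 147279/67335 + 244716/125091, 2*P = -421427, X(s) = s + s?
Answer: -217163204216/24306462679441497 ≈ -8.9344e-6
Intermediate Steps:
X(s) = 2*s
P = -421427/2 (P = (1/2)*(-421427) = -421427/2 ≈ -2.1071e+5)
l = 3877914361/935889165 (l = 147279*(1/67335) + 244716*(1/125091) = 49093/22445 + 81572/41697 = 3877914361/935889165 ≈ 4.1436)
g = 21452756152126619/217163204216 (g = 25979/((2*28)) + 407405/(3877914361/935889165) = 25979/56 + 407405*(935889165/3877914361) = 25979*(1/56) + 381285925266825/3877914361 = 25979/56 + 381285925266825/3877914361 = 21452756152126619/217163204216 ≈ 98786.)
1/(P + g) = 1/(-421427/2 + 21452756152126619/217163204216) = 1/(-24306462679441497/217163204216) = -217163204216/24306462679441497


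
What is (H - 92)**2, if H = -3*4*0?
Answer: 8464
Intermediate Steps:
H = 0 (H = -12*0 = 0)
(H - 92)**2 = (0 - 92)**2 = (-92)**2 = 8464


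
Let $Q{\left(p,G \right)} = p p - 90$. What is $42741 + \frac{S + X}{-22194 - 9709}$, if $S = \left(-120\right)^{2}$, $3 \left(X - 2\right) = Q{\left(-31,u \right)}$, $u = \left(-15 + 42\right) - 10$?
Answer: $\frac{4090654292}{95709} \approx 42741.0$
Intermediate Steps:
$u = 17$ ($u = 27 - 10 = 17$)
$Q{\left(p,G \right)} = -90 + p^{2}$ ($Q{\left(p,G \right)} = p^{2} - 90 = -90 + p^{2}$)
$X = \frac{877}{3}$ ($X = 2 + \frac{-90 + \left(-31\right)^{2}}{3} = 2 + \frac{-90 + 961}{3} = 2 + \frac{1}{3} \cdot 871 = 2 + \frac{871}{3} = \frac{877}{3} \approx 292.33$)
$S = 14400$
$42741 + \frac{S + X}{-22194 - 9709} = 42741 + \frac{14400 + \frac{877}{3}}{-22194 - 9709} = 42741 + \frac{44077}{3 \left(-31903\right)} = 42741 + \frac{44077}{3} \left(- \frac{1}{31903}\right) = 42741 - \frac{44077}{95709} = \frac{4090654292}{95709}$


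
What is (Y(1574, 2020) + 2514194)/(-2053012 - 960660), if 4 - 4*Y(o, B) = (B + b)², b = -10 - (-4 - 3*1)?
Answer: -5988491/12054688 ≈ -0.49678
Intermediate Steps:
b = -3 (b = -10 - (-4 - 3) = -10 - 1*(-7) = -10 + 7 = -3)
Y(o, B) = 1 - (-3 + B)²/4 (Y(o, B) = 1 - (B - 3)²/4 = 1 - (-3 + B)²/4)
(Y(1574, 2020) + 2514194)/(-2053012 - 960660) = ((1 - (-3 + 2020)²/4) + 2514194)/(-2053012 - 960660) = ((1 - ¼*2017²) + 2514194)/(-3013672) = ((1 - ¼*4068289) + 2514194)*(-1/3013672) = ((1 - 4068289/4) + 2514194)*(-1/3013672) = (-4068285/4 + 2514194)*(-1/3013672) = (5988491/4)*(-1/3013672) = -5988491/12054688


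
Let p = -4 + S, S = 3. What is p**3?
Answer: -1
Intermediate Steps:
p = -1 (p = -4 + 3 = -1)
p**3 = (-1)**3 = -1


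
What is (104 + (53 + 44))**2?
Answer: 40401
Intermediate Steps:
(104 + (53 + 44))**2 = (104 + 97)**2 = 201**2 = 40401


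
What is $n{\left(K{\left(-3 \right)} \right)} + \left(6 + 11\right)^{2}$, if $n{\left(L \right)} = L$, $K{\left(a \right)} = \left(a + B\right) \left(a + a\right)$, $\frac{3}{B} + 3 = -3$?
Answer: $310$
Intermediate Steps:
$B = - \frac{1}{2}$ ($B = \frac{3}{-3 - 3} = \frac{3}{-6} = 3 \left(- \frac{1}{6}\right) = - \frac{1}{2} \approx -0.5$)
$K{\left(a \right)} = 2 a \left(- \frac{1}{2} + a\right)$ ($K{\left(a \right)} = \left(a - \frac{1}{2}\right) \left(a + a\right) = \left(- \frac{1}{2} + a\right) 2 a = 2 a \left(- \frac{1}{2} + a\right)$)
$n{\left(K{\left(-3 \right)} \right)} + \left(6 + 11\right)^{2} = - 3 \left(-1 + 2 \left(-3\right)\right) + \left(6 + 11\right)^{2} = - 3 \left(-1 - 6\right) + 17^{2} = \left(-3\right) \left(-7\right) + 289 = 21 + 289 = 310$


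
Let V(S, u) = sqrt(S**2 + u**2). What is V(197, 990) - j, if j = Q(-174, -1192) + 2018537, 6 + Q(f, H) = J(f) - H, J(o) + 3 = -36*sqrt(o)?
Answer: -2019720 + sqrt(1018909) + 36*I*sqrt(174) ≈ -2.0187e+6 + 474.87*I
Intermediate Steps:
J(o) = -3 - 36*sqrt(o)
Q(f, H) = -9 - H - 36*sqrt(f) (Q(f, H) = -6 + ((-3 - 36*sqrt(f)) - H) = -6 + (-3 - H - 36*sqrt(f)) = -9 - H - 36*sqrt(f))
j = 2019720 - 36*I*sqrt(174) (j = (-9 - 1*(-1192) - 36*I*sqrt(174)) + 2018537 = (-9 + 1192 - 36*I*sqrt(174)) + 2018537 = (1183 - 36*I*sqrt(174)) + 2018537 = 2019720 - 36*I*sqrt(174) ≈ 2.0197e+6 - 474.87*I)
V(197, 990) - j = sqrt(197**2 + 990**2) - (2019720 - 36*I*sqrt(174)) = sqrt(38809 + 980100) + (-2019720 + 36*I*sqrt(174)) = sqrt(1018909) + (-2019720 + 36*I*sqrt(174)) = -2019720 + sqrt(1018909) + 36*I*sqrt(174)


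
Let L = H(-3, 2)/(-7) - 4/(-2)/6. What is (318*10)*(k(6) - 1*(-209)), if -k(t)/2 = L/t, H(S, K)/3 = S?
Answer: 13920980/21 ≈ 6.6290e+5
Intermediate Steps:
H(S, K) = 3*S
L = 34/21 (L = (3*(-3))/(-7) - 4/(-2)/6 = -9*(-⅐) - 4*(-½)*(⅙) = 9/7 + 2*(⅙) = 9/7 + ⅓ = 34/21 ≈ 1.6190)
k(t) = -68/(21*t)
(318*10)*(k(6) - 1*(-209)) = (318*10)*(-68/21/6 - 1*(-209)) = 3180*(-68/21*⅙ + 209) = 3180*(-34/63 + 209) = 3180*(13133/63) = 13920980/21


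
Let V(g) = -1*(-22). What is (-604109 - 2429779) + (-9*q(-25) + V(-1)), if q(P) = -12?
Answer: -3033758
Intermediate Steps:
V(g) = 22
(-604109 - 2429779) + (-9*q(-25) + V(-1)) = (-604109 - 2429779) + (-9*(-12) + 22) = -3033888 + (108 + 22) = -3033888 + 130 = -3033758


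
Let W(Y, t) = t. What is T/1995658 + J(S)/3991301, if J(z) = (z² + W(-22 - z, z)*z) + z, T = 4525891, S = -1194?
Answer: 23751974235515/7965271771058 ≈ 2.9819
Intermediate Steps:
J(z) = z + 2*z² (J(z) = (z² + z*z) + z = (z² + z²) + z = 2*z² + z = z + 2*z²)
T/1995658 + J(S)/3991301 = 4525891/1995658 - 1194*(1 + 2*(-1194))/3991301 = 4525891*(1/1995658) - 1194*(1 - 2388)*(1/3991301) = 4525891/1995658 - 1194*(-2387)*(1/3991301) = 4525891/1995658 + 2850078*(1/3991301) = 4525891/1995658 + 2850078/3991301 = 23751974235515/7965271771058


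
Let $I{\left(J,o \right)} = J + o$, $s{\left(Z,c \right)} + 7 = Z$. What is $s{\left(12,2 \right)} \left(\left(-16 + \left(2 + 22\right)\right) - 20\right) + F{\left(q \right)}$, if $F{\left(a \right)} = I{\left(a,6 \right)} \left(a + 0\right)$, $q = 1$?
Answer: $-53$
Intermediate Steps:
$s{\left(Z,c \right)} = -7 + Z$
$F{\left(a \right)} = a \left(6 + a\right)$ ($F{\left(a \right)} = \left(a + 6\right) \left(a + 0\right) = \left(6 + a\right) a = a \left(6 + a\right)$)
$s{\left(12,2 \right)} \left(\left(-16 + \left(2 + 22\right)\right) - 20\right) + F{\left(q \right)} = \left(-7 + 12\right) \left(\left(-16 + \left(2 + 22\right)\right) - 20\right) + 1 \left(6 + 1\right) = 5 \left(\left(-16 + 24\right) - 20\right) + 1 \cdot 7 = 5 \left(8 - 20\right) + 7 = 5 \left(-12\right) + 7 = -60 + 7 = -53$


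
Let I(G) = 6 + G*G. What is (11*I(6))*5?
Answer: 2310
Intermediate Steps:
I(G) = 6 + G²
(11*I(6))*5 = (11*(6 + 6²))*5 = (11*(6 + 36))*5 = (11*42)*5 = 462*5 = 2310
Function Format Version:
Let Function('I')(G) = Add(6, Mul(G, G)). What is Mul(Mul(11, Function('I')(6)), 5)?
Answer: 2310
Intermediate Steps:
Function('I')(G) = Add(6, Pow(G, 2))
Mul(Mul(11, Function('I')(6)), 5) = Mul(Mul(11, Add(6, Pow(6, 2))), 5) = Mul(Mul(11, Add(6, 36)), 5) = Mul(Mul(11, 42), 5) = Mul(462, 5) = 2310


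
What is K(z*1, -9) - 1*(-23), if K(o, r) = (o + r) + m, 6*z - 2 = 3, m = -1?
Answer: 83/6 ≈ 13.833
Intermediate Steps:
z = ⅚ (z = ⅓ + (⅙)*3 = ⅓ + ½ = ⅚ ≈ 0.83333)
K(o, r) = -1 + o + r (K(o, r) = (o + r) - 1 = -1 + o + r)
K(z*1, -9) - 1*(-23) = (-1 + (⅚)*1 - 9) - 1*(-23) = (-1 + ⅚ - 9) + 23 = -55/6 + 23 = 83/6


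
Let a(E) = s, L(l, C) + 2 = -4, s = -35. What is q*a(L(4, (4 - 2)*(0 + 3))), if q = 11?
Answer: -385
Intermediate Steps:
L(l, C) = -6 (L(l, C) = -2 - 4 = -6)
a(E) = -35
q*a(L(4, (4 - 2)*(0 + 3))) = 11*(-35) = -385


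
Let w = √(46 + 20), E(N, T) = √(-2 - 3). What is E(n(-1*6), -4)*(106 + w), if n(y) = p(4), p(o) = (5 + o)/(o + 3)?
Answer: I*√5*(106 + √66) ≈ 255.19*I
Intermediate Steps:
p(o) = (5 + o)/(3 + o)
n(y) = 9/7 (n(y) = (5 + 4)/(3 + 4) = 9/7)
E(N, T) = I*√5 (E(N, T) = √(-5) = I*√5)
w = √66 ≈ 8.1240
E(n(-1*6), -4)*(106 + w) = (I*√5)*(106 + √66) = I*√5*(106 + √66)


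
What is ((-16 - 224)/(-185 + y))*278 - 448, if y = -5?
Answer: -1840/19 ≈ -96.842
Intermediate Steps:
((-16 - 224)/(-185 + y))*278 - 448 = ((-16 - 224)/(-185 - 5))*278 - 448 = -240/(-190)*278 - 448 = -240*(-1/190)*278 - 448 = (24/19)*278 - 448 = 6672/19 - 448 = -1840/19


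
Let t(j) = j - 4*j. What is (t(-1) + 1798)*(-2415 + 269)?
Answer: -3864946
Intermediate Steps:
t(j) = -3*j
(t(-1) + 1798)*(-2415 + 269) = (-3*(-1) + 1798)*(-2415 + 269) = (3 + 1798)*(-2146) = 1801*(-2146) = -3864946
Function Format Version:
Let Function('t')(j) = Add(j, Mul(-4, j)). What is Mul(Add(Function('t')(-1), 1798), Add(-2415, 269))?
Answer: -3864946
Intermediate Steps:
Function('t')(j) = Mul(-3, j)
Mul(Add(Function('t')(-1), 1798), Add(-2415, 269)) = Mul(Add(Mul(-3, -1), 1798), Add(-2415, 269)) = Mul(Add(3, 1798), -2146) = Mul(1801, -2146) = -3864946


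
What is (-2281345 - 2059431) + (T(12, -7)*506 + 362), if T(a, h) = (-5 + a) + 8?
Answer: -4332824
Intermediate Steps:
T(a, h) = 3 + a
(-2281345 - 2059431) + (T(12, -7)*506 + 362) = (-2281345 - 2059431) + ((3 + 12)*506 + 362) = -4340776 + (15*506 + 362) = -4340776 + (7590 + 362) = -4340776 + 7952 = -4332824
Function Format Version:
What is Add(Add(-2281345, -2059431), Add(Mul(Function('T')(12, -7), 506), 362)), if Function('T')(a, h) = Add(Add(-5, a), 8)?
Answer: -4332824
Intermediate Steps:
Function('T')(a, h) = Add(3, a)
Add(Add(-2281345, -2059431), Add(Mul(Function('T')(12, -7), 506), 362)) = Add(Add(-2281345, -2059431), Add(Mul(Add(3, 12), 506), 362)) = Add(-4340776, Add(Mul(15, 506), 362)) = Add(-4340776, Add(7590, 362)) = Add(-4340776, 7952) = -4332824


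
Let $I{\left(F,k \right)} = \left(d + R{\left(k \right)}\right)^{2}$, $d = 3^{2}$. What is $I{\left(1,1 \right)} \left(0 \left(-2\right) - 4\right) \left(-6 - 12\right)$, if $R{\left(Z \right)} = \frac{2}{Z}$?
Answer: $8712$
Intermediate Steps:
$d = 9$
$I{\left(F,k \right)} = \left(9 + \frac{2}{k}\right)^{2}$
$I{\left(1,1 \right)} \left(0 \left(-2\right) - 4\right) \left(-6 - 12\right) = 1^{-2} \left(2 + 9 \cdot 1\right)^{2} \left(0 \left(-2\right) - 4\right) \left(-6 - 12\right) = 1 \left(2 + 9\right)^{2} \left(0 - 4\right) \left(-18\right) = 1 \cdot 11^{2} \left(-4\right) \left(-18\right) = 1 \cdot 121 \left(-4\right) \left(-18\right) = 121 \left(-4\right) \left(-18\right) = \left(-484\right) \left(-18\right) = 8712$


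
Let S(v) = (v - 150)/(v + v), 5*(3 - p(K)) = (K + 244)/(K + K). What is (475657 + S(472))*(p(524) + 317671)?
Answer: 4671528186697911/30916 ≈ 1.5110e+11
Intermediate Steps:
p(K) = 3 - (244 + K)/(10*K) (p(K) = 3 - (K + 244)/(5*(K + K)) = 3 - (244 + K)/(5*(2*K)) = 3 - (244 + K)*1/(2*K)/5 = 3 - (244 + K)/(10*K))
S(v) = (-150 + v)/(2*v) (S(v) = (-150 + v)/((2*v)) = (-150 + v)*(1/(2*v)) = (-150 + v)/(2*v))
(475657 + S(472))*(p(524) + 317671) = (475657 + (½)*(-150 + 472)/472)*((⅒)*(-244 + 29*524)/524 + 317671) = (475657 + (½)*(1/472)*322)*((⅒)*(1/524)*(-244 + 15196) + 317671) = (475657 + 161/472)*((⅒)*(1/524)*14952 + 317671) = 224510265*(1869/655 + 317671)/472 = (224510265/472)*(208076374/655) = 4671528186697911/30916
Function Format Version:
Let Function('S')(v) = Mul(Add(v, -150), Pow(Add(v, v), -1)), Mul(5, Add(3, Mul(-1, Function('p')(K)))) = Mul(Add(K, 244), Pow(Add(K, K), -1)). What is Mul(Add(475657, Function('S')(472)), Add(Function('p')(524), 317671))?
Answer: Rational(4671528186697911, 30916) ≈ 1.5110e+11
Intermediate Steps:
Function('p')(K) = Add(3, Mul(Rational(-1, 10), Pow(K, -1), Add(244, K))) (Function('p')(K) = Add(3, Mul(Rational(-1, 5), Mul(Add(K, 244), Pow(Add(K, K), -1)))) = Add(3, Mul(Rational(-1, 5), Mul(Add(244, K), Pow(Mul(2, K), -1)))) = Add(3, Mul(Rational(-1, 5), Mul(Add(244, K), Mul(Rational(1, 2), Pow(K, -1))))) = Add(3, Mul(Rational(-1, 5), Mul(Rational(1, 2), Pow(K, -1), Add(244, K)))) = Add(3, Mul(Rational(-1, 10), Pow(K, -1), Add(244, K))))
Function('S')(v) = Mul(Rational(1, 2), Pow(v, -1), Add(-150, v)) (Function('S')(v) = Mul(Add(-150, v), Pow(Mul(2, v), -1)) = Mul(Add(-150, v), Mul(Rational(1, 2), Pow(v, -1))) = Mul(Rational(1, 2), Pow(v, -1), Add(-150, v)))
Mul(Add(475657, Function('S')(472)), Add(Function('p')(524), 317671)) = Mul(Add(475657, Mul(Rational(1, 2), Pow(472, -1), Add(-150, 472))), Add(Mul(Rational(1, 10), Pow(524, -1), Add(-244, Mul(29, 524))), 317671)) = Mul(Add(475657, Mul(Rational(1, 2), Rational(1, 472), 322)), Add(Mul(Rational(1, 10), Rational(1, 524), Add(-244, 15196)), 317671)) = Mul(Add(475657, Rational(161, 472)), Add(Mul(Rational(1, 10), Rational(1, 524), 14952), 317671)) = Mul(Rational(224510265, 472), Add(Rational(1869, 655), 317671)) = Mul(Rational(224510265, 472), Rational(208076374, 655)) = Rational(4671528186697911, 30916)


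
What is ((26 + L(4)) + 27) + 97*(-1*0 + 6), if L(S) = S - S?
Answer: 635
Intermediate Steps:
L(S) = 0
((26 + L(4)) + 27) + 97*(-1*0 + 6) = ((26 + 0) + 27) + 97*(-1*0 + 6) = (26 + 27) + 97*(0 + 6) = 53 + 97*6 = 53 + 582 = 635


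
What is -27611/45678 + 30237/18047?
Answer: 882869969/824350866 ≈ 1.0710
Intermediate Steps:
-27611/45678 + 30237/18047 = 882869969/824350866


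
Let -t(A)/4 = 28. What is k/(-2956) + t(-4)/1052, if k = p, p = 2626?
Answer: -386703/388714 ≈ -0.99483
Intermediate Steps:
t(A) = -112 (t(A) = -4*28 = -112)
k = 2626
k/(-2956) + t(-4)/1052 = 2626/(-2956) - 112/1052 = 2626*(-1/2956) - 112*1/1052 = -1313/1478 - 28/263 = -386703/388714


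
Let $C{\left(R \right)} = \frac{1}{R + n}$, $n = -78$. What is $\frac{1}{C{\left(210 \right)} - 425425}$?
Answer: $- \frac{132}{56156099} \approx -2.3506 \cdot 10^{-6}$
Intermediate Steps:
$C{\left(R \right)} = \frac{1}{-78 + R}$ ($C{\left(R \right)} = \frac{1}{R - 78} = \frac{1}{-78 + R}$)
$\frac{1}{C{\left(210 \right)} - 425425} = \frac{1}{\frac{1}{-78 + 210} - 425425} = \frac{1}{\frac{1}{132} - 425425} = \frac{1}{- \frac{56156099}{132}} = - \frac{132}{56156099}$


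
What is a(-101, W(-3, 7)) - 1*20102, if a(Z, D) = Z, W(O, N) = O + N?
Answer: -20203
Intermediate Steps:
W(O, N) = N + O
a(-101, W(-3, 7)) - 1*20102 = -101 - 1*20102 = -101 - 20102 = -20203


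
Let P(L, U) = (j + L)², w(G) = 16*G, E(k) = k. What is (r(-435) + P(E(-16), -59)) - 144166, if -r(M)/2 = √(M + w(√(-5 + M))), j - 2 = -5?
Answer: -143805 - 2*√(-435 + 32*I*√110) ≈ -1.4382e+5 - 44.372*I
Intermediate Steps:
j = -3 (j = 2 - 5 = -3)
r(M) = -2*√(M + 16*√(-5 + M))
P(L, U) = (-3 + L)²
(r(-435) + P(E(-16), -59)) - 144166 = (-2*√(-435 + 16*√(-5 - 435)) + (-3 - 16)²) - 144166 = (-2*√(-435 + 16*√(-440)) + (-19)²) - 144166 = (-2*√(-435 + 16*(2*I*√110)) + 361) - 144166 = (-2*√(-435 + 32*I*√110) + 361) - 144166 = (361 - 2*√(-435 + 32*I*√110)) - 144166 = -143805 - 2*√(-435 + 32*I*√110)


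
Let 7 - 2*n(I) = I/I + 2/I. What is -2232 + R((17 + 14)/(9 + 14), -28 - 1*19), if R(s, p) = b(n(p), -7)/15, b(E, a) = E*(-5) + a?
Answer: -1574599/705 ≈ -2233.5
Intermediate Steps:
n(I) = 3 - 1/I (n(I) = 7/2 - (I/I + 2/I)/2 = 7/2 - (1 + 2/I)/2 = 7/2 + (-½ - 1/I) = 3 - 1/I)
b(E, a) = a - 5*E (b(E, a) = -5*E + a = a - 5*E)
R(s, p) = -22/15 + 1/(3*p) (R(s, p) = (-7 - 5*(3 - 1/p))/15 = (-7 + (-15 + 5/p))*(1/15) = (-22 + 5/p)*(1/15) = -22/15 + 1/(3*p))
-2232 + R((17 + 14)/(9 + 14), -28 - 1*19) = -2232 + (5 - 22*(-28 - 1*19))/(15*(-28 - 1*19)) = -2232 + (5 - 22*(-28 - 19))/(15*(-28 - 19)) = -2232 + (1/15)*(5 - 22*(-47))/(-47) = -2232 + (1/15)*(-1/47)*(5 + 1034) = -2232 + (1/15)*(-1/47)*1039 = -2232 - 1039/705 = -1574599/705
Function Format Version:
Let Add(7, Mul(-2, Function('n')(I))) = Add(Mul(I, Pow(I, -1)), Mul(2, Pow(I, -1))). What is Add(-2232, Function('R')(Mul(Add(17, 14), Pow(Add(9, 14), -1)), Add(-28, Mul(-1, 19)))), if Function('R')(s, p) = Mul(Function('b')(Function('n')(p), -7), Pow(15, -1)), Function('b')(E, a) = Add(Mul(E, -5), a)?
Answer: Rational(-1574599, 705) ≈ -2233.5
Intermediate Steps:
Function('n')(I) = Add(3, Mul(-1, Pow(I, -1))) (Function('n')(I) = Add(Rational(7, 2), Mul(Rational(-1, 2), Add(Mul(I, Pow(I, -1)), Mul(2, Pow(I, -1))))) = Add(Rational(7, 2), Mul(Rational(-1, 2), Add(1, Mul(2, Pow(I, -1))))) = Add(Rational(7, 2), Add(Rational(-1, 2), Mul(-1, Pow(I, -1)))) = Add(3, Mul(-1, Pow(I, -1))))
Function('b')(E, a) = Add(a, Mul(-5, E)) (Function('b')(E, a) = Add(Mul(-5, E), a) = Add(a, Mul(-5, E)))
Function('R')(s, p) = Add(Rational(-22, 15), Mul(Rational(1, 3), Pow(p, -1))) (Function('R')(s, p) = Mul(Add(-7, Mul(-5, Add(3, Mul(-1, Pow(p, -1))))), Pow(15, -1)) = Mul(Add(-7, Add(-15, Mul(5, Pow(p, -1)))), Rational(1, 15)) = Mul(Add(-22, Mul(5, Pow(p, -1))), Rational(1, 15)) = Add(Rational(-22, 15), Mul(Rational(1, 3), Pow(p, -1))))
Add(-2232, Function('R')(Mul(Add(17, 14), Pow(Add(9, 14), -1)), Add(-28, Mul(-1, 19)))) = Add(-2232, Mul(Rational(1, 15), Pow(Add(-28, Mul(-1, 19)), -1), Add(5, Mul(-22, Add(-28, Mul(-1, 19)))))) = Add(-2232, Mul(Rational(1, 15), Pow(Add(-28, -19), -1), Add(5, Mul(-22, Add(-28, -19))))) = Add(-2232, Mul(Rational(1, 15), Pow(-47, -1), Add(5, Mul(-22, -47)))) = Add(-2232, Mul(Rational(1, 15), Rational(-1, 47), Add(5, 1034))) = Add(-2232, Mul(Rational(1, 15), Rational(-1, 47), 1039)) = Add(-2232, Rational(-1039, 705)) = Rational(-1574599, 705)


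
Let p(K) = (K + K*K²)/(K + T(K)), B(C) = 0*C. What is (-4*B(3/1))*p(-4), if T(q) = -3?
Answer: 0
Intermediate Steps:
B(C) = 0
p(K) = (K + K³)/(-3 + K) (p(K) = (K + K*K²)/(K - 3) = (K + K³)/(-3 + K))
(-4*B(3/1))*p(-4) = (-4*0)*((-4 + (-4)³)/(-3 - 4)) = 0*((-4 - 64)/(-7)) = 0*(-⅐*(-68)) = 0*(68/7) = 0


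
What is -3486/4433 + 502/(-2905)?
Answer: -12352196/12877865 ≈ -0.95918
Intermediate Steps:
-3486/4433 + 502/(-2905) = -3486*1/4433 + 502*(-1/2905) = -3486/4433 - 502/2905 = -12352196/12877865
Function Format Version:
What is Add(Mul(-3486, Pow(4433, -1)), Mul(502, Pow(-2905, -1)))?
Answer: Rational(-12352196, 12877865) ≈ -0.95918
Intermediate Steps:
Add(Mul(-3486, Pow(4433, -1)), Mul(502, Pow(-2905, -1))) = Add(Mul(-3486, Rational(1, 4433)), Mul(502, Rational(-1, 2905))) = Add(Rational(-3486, 4433), Rational(-502, 2905)) = Rational(-12352196, 12877865)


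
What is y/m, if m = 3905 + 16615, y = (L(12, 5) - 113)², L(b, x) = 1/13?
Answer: 269378/433485 ≈ 0.62142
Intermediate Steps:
L(b, x) = 1/13
y = 2155024/169 (y = (1/13 - 113)² = (-1468/13)² = 2155024/169 ≈ 12752.)
m = 20520
y/m = (2155024/169)/20520 = (2155024/169)*(1/20520) = 269378/433485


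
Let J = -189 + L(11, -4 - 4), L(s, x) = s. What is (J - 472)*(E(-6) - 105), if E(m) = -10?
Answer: 74750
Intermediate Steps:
J = -178 (J = -189 + 11 = -178)
(J - 472)*(E(-6) - 105) = (-178 - 472)*(-10 - 105) = -650*(-115) = 74750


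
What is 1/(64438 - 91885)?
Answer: -1/27447 ≈ -3.6434e-5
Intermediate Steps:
1/(64438 - 91885) = 1/(-27447) = -1/27447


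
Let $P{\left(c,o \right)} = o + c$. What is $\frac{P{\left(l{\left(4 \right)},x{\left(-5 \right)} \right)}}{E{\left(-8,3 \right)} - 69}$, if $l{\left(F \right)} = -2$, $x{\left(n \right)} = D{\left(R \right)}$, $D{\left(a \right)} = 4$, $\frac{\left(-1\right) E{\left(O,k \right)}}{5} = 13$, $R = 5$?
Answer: $- \frac{1}{67} \approx -0.014925$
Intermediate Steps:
$E{\left(O,k \right)} = -65$ ($E{\left(O,k \right)} = \left(-5\right) 13 = -65$)
$x{\left(n \right)} = 4$
$P{\left(c,o \right)} = c + o$
$\frac{P{\left(l{\left(4 \right)},x{\left(-5 \right)} \right)}}{E{\left(-8,3 \right)} - 69} = \frac{-2 + 4}{-65 - 69} = \frac{1}{-134} \cdot 2 = \left(- \frac{1}{134}\right) 2 = - \frac{1}{67}$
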